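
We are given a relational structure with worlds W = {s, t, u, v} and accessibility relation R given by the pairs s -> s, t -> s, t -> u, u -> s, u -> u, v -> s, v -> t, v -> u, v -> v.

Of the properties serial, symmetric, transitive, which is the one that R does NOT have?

symmetric

Serial: yes — every world has a successor (e.g. s R s).
Symmetric: no — t R s but not s R t.
Transitive: yes — every two-step R-path is closed by a direct edge.
Only symmetric fails.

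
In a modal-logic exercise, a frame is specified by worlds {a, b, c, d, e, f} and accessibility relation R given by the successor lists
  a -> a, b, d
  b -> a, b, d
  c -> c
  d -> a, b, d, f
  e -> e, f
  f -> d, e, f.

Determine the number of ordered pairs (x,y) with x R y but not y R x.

0

R is symmetric; there are no such tuples.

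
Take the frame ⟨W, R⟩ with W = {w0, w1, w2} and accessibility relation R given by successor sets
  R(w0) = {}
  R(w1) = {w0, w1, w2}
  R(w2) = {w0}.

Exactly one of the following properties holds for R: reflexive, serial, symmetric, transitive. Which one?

Reflexive: no — w0 is not related to itself.
Serial: no — w0 has no R-successor.
Symmetric: no — w1 R w0 but not w0 R w1.
Transitive: yes — every two-step R-path is closed by a direct edge.
Only transitive holds.

transitive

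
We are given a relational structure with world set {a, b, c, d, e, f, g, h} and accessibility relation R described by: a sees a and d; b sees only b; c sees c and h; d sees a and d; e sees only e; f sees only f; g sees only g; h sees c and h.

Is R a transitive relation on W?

Transitive: yes — every two-step R-path is closed by a direct edge.

Yes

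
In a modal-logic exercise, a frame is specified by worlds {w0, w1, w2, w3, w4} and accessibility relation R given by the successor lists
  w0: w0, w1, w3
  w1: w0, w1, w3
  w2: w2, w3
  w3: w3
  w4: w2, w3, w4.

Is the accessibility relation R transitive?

Transitive: yes — every two-step R-path is closed by a direct edge.

Yes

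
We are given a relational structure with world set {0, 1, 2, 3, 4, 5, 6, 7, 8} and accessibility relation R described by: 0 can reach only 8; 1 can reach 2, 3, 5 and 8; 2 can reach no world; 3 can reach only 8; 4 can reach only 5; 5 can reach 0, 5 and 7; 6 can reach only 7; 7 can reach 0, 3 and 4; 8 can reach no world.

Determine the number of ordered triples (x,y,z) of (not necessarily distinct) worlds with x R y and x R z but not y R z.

Enumerating: (0,8,8), (1,2,2), (1,2,3), (1,2,5), (1,2,8), (1,3,2), (1,3,3), (1,3,5), (1,5,2), (1,5,3), (1,5,8), (1,8,2), … and 19 more.
Total: 31.

31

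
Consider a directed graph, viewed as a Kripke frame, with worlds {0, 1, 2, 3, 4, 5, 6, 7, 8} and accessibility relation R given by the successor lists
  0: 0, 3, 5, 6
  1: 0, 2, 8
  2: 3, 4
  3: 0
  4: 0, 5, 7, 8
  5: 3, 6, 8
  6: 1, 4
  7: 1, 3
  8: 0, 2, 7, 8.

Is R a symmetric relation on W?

Symmetric: no — 0 R 5 but not 5 R 0.

No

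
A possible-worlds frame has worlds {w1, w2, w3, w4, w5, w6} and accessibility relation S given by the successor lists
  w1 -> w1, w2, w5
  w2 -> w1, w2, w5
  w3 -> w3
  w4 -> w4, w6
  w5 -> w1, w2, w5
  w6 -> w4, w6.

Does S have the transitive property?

Yes

Transitive: yes — every two-step S-path is closed by a direct edge.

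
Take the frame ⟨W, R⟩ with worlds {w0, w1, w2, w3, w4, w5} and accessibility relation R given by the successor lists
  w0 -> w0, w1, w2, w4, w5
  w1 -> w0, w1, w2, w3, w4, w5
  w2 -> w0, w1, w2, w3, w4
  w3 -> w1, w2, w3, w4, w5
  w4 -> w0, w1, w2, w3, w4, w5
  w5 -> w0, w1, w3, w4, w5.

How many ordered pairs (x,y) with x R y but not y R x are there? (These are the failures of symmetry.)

0

R is symmetric; there are no such tuples.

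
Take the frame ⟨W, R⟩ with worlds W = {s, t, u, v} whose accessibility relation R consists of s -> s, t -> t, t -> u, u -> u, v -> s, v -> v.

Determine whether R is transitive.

Transitive: yes — every two-step R-path is closed by a direct edge.

Yes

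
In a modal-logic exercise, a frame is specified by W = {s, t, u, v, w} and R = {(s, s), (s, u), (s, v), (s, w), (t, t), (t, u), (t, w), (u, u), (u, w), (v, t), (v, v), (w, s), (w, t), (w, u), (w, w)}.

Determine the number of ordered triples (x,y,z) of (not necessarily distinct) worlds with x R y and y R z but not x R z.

Enumerating: (s,v,t), (s,w,t), (t,w,s), (u,w,s), (u,w,t), (v,t,u), (v,t,w), (w,s,v).

8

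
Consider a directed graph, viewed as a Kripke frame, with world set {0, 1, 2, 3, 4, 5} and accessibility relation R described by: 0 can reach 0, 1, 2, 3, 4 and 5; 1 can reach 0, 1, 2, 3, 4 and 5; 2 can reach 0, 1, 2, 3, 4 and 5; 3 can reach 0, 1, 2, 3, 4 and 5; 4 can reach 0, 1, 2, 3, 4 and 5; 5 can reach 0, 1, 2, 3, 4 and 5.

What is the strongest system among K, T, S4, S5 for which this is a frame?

S5

Reflexive (axiom T): yes — every world is R-related to itself.
Transitive (axiom 4): yes — every two-step R-path is closed by a direct edge.
Euclidean (axiom 5): yes — any two successors of a common world are R-related.
So F validates K, T, S4, S5. The strongest is S5.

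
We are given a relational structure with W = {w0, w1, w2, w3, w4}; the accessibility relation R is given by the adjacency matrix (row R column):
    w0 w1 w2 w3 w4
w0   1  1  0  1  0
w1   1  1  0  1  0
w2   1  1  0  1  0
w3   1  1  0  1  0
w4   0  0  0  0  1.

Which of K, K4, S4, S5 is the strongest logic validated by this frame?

Transitive (axiom 4): yes — every two-step R-path is closed by a direct edge.
Reflexive (axiom T): no — w2 is not related to itself.
Euclidean (axiom 5): yes — any two successors of a common world are R-related.
So F validates K, K4; S4 would additionally require R to be reflexive. The strongest is K4.

K4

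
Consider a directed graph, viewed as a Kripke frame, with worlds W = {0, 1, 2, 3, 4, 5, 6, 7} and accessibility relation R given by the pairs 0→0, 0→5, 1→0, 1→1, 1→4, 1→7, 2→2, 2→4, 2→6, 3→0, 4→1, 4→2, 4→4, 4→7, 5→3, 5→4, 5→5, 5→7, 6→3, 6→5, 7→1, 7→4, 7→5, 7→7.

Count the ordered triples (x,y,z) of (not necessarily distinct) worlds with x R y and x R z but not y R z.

26

Enumerating: (0,5,0), (1,0,1), (1,0,4), (1,0,7), (1,4,0), (1,7,0), (2,4,6), (2,6,2), (2,6,4), (2,6,6), (4,1,2), (4,2,1), … and 14 more.
Total: 26.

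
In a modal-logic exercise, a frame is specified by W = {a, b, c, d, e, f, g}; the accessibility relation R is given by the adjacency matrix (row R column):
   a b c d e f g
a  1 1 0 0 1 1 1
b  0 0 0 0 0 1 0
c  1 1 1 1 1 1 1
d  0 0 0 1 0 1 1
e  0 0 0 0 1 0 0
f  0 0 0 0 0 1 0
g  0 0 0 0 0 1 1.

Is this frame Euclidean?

Euclidean: no — a R b and a R e, but not b R e.

No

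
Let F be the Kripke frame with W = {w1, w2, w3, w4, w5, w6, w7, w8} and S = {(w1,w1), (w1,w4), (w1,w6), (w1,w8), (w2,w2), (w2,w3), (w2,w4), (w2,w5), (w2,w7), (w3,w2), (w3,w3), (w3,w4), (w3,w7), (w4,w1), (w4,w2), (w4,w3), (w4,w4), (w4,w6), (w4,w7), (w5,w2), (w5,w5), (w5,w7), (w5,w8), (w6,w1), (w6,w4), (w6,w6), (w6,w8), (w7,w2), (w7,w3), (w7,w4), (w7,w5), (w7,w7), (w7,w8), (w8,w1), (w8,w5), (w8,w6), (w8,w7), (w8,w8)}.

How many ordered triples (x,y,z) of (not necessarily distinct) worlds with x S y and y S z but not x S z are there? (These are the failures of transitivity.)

Enumerating: (w1,w4,w2), (w1,w4,w3), (w1,w4,w7), (w1,w8,w5), (w1,w8,w7), (w2,w4,w1), (w2,w4,w6), (w2,w5,w8), (w2,w7,w8), (w3,w2,w5), (w3,w4,w1), (w3,w4,w6), … and 28 more.
Total: 40.

40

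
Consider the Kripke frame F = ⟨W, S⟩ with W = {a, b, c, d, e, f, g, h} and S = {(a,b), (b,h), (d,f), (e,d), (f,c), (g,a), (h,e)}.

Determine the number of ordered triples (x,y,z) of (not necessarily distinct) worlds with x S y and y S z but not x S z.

Enumerating: (a,b,h), (b,h,e), (d,f,c), (e,d,f), (g,a,b), (h,e,d).

6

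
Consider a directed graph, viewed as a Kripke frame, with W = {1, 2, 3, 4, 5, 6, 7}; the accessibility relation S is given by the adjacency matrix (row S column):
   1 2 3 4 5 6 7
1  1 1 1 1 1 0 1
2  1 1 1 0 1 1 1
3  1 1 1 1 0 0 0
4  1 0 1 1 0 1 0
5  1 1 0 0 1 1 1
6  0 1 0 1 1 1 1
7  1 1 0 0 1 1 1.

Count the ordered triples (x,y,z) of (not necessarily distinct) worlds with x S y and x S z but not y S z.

Enumerating: (1,2,4), (1,3,5), (1,3,7), (1,4,2), (1,4,5), (1,4,7), (1,5,3), (1,5,4), (1,7,3), (1,7,4), (2,1,6), (2,3,5), … and 22 more.
Total: 34.

34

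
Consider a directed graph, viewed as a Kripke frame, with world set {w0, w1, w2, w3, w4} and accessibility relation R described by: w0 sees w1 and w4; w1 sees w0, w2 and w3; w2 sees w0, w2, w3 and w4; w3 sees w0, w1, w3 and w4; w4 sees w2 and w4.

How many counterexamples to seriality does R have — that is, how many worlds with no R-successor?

R is serial; there are no such worlds.

0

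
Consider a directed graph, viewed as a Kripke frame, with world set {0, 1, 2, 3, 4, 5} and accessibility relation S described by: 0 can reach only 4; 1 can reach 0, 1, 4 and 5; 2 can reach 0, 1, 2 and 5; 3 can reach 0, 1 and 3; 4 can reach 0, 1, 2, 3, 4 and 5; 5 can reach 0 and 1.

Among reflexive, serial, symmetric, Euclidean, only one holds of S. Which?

Reflexive: no — 0 is not related to itself.
Serial: yes — every world has a successor (e.g. 0 S 4).
Symmetric: no — 1 S 0 but not 0 S 1.
Euclidean: no — 1 S 0 and 1 S 5, but not 0 S 5.
Only serial holds.

serial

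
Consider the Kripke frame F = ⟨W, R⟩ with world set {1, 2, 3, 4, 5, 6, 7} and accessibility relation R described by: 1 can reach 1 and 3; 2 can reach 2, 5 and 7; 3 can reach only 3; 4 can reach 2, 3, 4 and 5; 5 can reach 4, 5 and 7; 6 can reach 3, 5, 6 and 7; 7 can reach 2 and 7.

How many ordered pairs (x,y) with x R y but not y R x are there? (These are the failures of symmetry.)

8

Enumerating: (1,3), (2,5), (4,2), (4,3), (5,7), (6,3), (6,5), (6,7).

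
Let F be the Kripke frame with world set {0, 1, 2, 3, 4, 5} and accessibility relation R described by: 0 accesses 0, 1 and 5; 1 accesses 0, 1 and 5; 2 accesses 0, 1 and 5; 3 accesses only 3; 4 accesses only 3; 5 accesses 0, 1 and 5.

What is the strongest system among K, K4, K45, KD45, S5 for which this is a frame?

KD45

Transitive (axiom 4): yes — every two-step R-path is closed by a direct edge.
Euclidean (axiom 5): yes — any two successors of a common world are R-related.
Serial (axiom D): yes — every world has a successor (e.g. 0 R 0).
Reflexive (axiom T): no — 2 is not related to itself.
So F validates K, K4, K45, KD45; S5 would additionally require R to be reflexive. The strongest is KD45.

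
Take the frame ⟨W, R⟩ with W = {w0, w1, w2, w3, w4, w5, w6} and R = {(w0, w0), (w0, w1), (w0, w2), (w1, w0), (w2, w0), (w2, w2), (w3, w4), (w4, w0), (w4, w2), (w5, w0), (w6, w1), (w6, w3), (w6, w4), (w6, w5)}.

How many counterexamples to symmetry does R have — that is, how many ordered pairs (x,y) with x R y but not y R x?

Enumerating: (w3,w4), (w4,w0), (w4,w2), (w5,w0), (w6,w1), (w6,w3), (w6,w4), (w6,w5).

8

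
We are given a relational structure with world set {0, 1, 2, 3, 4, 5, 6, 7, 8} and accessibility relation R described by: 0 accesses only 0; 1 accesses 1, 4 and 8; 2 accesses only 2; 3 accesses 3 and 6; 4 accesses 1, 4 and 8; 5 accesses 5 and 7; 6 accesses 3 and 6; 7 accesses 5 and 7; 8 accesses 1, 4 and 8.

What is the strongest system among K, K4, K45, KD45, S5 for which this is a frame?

Transitive (axiom 4): yes — every two-step R-path is closed by a direct edge.
Euclidean (axiom 5): yes — any two successors of a common world are R-related.
Serial (axiom D): yes — every world has a successor (e.g. 0 R 0).
Reflexive (axiom T): yes — every world is R-related to itself.
So F validates K, K4, K45, KD45, S5. The strongest is S5.

S5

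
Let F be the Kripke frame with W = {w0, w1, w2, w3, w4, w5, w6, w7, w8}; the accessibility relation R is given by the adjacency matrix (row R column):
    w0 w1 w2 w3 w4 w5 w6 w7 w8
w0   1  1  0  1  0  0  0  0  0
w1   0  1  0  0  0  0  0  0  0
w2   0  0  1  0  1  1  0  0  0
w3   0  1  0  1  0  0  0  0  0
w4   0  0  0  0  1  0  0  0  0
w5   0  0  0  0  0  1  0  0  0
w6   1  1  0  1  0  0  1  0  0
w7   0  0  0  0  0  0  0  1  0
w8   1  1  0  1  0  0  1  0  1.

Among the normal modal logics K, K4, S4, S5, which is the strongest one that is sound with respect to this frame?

S4

Transitive (axiom 4): yes — every two-step R-path is closed by a direct edge.
Reflexive (axiom T): yes — every world is R-related to itself.
Euclidean (axiom 5): no — w0 R w1 and w0 R w3, but not w1 R w3.
So F validates K, K4, S4; S5 would additionally require R to be Euclidean. The strongest is S4.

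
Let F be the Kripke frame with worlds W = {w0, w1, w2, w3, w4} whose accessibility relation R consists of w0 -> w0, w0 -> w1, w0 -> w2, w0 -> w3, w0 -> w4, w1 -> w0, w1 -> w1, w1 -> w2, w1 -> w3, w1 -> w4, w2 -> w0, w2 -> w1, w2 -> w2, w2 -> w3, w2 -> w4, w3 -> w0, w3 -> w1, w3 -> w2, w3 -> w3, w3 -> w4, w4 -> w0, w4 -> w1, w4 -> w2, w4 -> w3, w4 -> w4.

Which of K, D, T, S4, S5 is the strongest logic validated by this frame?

Serial (axiom D): yes — every world has a successor (e.g. w0 R w0).
Reflexive (axiom T): yes — every world is R-related to itself.
Transitive (axiom 4): yes — every two-step R-path is closed by a direct edge.
Euclidean (axiom 5): yes — any two successors of a common world are R-related.
So F validates K, D, T, S4, S5. The strongest is S5.

S5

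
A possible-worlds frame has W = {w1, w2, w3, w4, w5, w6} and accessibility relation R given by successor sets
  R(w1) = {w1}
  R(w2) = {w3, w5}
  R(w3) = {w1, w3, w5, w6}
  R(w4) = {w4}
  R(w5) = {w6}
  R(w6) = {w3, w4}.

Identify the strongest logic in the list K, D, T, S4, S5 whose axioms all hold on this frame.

Serial (axiom D): yes — every world has a successor (e.g. w1 R w1).
Reflexive (axiom T): no — w2 is not related to itself.
Transitive (axiom 4): no — w2 R w3 and w3 R w1, but not w2 R w1.
Euclidean (axiom 5): no — w2 R w5 and w2 R w3, but not w5 R w3.
So F validates K, D; T would additionally require R to be reflexive. The strongest is D.

D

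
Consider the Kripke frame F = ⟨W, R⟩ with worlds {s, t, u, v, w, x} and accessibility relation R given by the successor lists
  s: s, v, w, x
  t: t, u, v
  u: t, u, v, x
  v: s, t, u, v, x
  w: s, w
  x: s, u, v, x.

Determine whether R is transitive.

Transitive: no — s R v and v R t, but not s R t.

No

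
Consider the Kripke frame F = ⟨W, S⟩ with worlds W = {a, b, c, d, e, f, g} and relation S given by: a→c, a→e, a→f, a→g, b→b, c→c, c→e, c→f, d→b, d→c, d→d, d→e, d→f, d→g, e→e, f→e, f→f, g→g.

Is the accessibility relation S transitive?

Transitive: yes — every two-step S-path is closed by a direct edge.

Yes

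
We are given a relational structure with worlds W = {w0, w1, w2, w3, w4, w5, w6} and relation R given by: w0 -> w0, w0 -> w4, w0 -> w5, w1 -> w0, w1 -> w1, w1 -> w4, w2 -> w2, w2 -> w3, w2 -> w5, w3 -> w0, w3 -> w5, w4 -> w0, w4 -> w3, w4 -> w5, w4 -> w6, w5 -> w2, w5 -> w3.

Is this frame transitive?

Transitive: no — w0 R w4 and w4 R w3, but not w0 R w3.

No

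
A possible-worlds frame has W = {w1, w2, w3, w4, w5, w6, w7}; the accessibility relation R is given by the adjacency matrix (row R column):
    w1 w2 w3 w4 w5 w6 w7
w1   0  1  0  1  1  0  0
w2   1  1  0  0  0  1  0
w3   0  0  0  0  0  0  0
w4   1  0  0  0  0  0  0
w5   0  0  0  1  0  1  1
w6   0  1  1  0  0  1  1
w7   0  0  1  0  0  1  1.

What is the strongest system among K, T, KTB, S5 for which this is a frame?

K

Reflexive (axiom T): no — w1 is not related to itself.
Symmetric (axiom B): no — w1 R w5 but not w5 R w1.
Euclidean (axiom 5): no — w1 R w2 and w1 R w4, but not w2 R w4.
So F validates K; T would additionally require R to be reflexive. The strongest is K.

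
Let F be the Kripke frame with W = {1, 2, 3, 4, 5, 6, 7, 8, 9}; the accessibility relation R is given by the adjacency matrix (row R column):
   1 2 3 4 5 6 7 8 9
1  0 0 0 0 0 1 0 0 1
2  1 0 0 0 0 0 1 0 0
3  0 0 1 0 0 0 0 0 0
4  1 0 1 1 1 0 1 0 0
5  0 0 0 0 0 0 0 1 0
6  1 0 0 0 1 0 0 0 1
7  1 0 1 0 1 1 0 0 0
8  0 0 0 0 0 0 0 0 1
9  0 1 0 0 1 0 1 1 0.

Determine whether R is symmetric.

Symmetric: no — 1 R 9 but not 9 R 1.

No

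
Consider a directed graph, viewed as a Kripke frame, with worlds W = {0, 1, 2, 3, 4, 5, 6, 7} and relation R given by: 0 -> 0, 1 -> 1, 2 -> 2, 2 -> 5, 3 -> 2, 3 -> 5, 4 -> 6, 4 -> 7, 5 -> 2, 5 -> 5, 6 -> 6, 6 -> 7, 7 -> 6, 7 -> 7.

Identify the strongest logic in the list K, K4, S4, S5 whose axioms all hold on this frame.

Transitive (axiom 4): yes — every two-step R-path is closed by a direct edge.
Reflexive (axiom T): no — 3 is not related to itself.
Euclidean (axiom 5): yes — any two successors of a common world are R-related.
So F validates K, K4; S4 would additionally require R to be reflexive. The strongest is K4.

K4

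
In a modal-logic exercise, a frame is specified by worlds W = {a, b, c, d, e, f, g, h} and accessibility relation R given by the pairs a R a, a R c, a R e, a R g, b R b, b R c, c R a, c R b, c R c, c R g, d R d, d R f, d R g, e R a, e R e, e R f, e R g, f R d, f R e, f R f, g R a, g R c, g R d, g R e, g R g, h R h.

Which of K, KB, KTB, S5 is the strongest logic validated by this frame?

Symmetric (axiom B): yes — every pair in R has its reverse in R.
Reflexive (axiom T): yes — every world is R-related to itself.
Euclidean (axiom 5): no — a R c and a R e, but not c R e.
So F validates K, KB, KTB; S5 would additionally require R to be Euclidean. The strongest is KTB.

KTB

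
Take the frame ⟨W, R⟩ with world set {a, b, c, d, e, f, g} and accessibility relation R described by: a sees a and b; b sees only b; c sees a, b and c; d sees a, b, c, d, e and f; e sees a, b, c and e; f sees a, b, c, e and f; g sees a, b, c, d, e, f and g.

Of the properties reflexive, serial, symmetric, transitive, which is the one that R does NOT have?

Reflexive: yes — every world is R-related to itself.
Serial: yes — every world has a successor (e.g. a R a).
Symmetric: no — a R b but not b R a.
Transitive: yes — every two-step R-path is closed by a direct edge.
Only symmetric fails.

symmetric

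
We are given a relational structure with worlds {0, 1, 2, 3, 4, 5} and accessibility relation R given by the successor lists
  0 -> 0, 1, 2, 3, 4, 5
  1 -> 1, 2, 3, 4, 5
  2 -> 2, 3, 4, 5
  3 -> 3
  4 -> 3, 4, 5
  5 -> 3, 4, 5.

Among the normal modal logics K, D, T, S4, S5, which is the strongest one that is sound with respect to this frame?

Serial (axiom D): yes — every world has a successor (e.g. 0 R 0).
Reflexive (axiom T): yes — every world is R-related to itself.
Transitive (axiom 4): yes — every two-step R-path is closed by a direct edge.
Euclidean (axiom 5): no — 0 R 2 and 0 R 1, but not 2 R 1.
So F validates K, D, T, S4; S5 would additionally require R to be Euclidean. The strongest is S4.

S4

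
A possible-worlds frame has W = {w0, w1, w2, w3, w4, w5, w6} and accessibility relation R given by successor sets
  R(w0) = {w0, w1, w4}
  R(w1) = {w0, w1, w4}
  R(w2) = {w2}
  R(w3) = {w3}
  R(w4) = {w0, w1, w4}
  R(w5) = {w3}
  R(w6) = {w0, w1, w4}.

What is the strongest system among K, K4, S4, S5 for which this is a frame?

K4

Transitive (axiom 4): yes — every two-step R-path is closed by a direct edge.
Reflexive (axiom T): no — w5 is not related to itself.
Euclidean (axiom 5): yes — any two successors of a common world are R-related.
So F validates K, K4; S4 would additionally require R to be reflexive. The strongest is K4.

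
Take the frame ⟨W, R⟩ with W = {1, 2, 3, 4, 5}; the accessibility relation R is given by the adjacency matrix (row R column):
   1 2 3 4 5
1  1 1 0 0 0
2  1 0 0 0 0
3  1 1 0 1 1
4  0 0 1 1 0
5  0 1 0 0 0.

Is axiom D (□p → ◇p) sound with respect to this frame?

By correspondence theory, D is valid on a frame iff R is serial.
Serial: yes — every world has a successor (e.g. 1 R 1).

Yes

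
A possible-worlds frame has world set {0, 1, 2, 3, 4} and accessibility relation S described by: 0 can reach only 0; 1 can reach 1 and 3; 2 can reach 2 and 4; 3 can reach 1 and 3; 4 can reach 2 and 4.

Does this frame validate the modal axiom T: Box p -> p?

The schema T characterises exactly the reflexive frames.
Reflexive: yes — every world is S-related to itself.

Yes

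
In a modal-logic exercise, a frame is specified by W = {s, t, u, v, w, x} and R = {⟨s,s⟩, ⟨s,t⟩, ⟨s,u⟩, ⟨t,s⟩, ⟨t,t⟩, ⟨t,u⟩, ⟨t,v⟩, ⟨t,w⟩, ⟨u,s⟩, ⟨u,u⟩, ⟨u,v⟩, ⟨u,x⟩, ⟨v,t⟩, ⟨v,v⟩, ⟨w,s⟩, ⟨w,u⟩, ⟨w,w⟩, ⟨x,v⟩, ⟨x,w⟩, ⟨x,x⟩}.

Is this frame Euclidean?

Euclidean: no — s R u and s R t, but not u R t.

No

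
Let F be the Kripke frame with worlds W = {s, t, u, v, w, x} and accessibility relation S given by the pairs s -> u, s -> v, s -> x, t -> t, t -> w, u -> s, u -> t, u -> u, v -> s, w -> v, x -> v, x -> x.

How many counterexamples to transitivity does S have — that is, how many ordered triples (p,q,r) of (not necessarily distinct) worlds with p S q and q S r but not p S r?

Enumerating: (s,u,s), (s,u,t), (s,v,s), (t,w,v), (u,s,v), (u,s,x), (u,t,w), (v,s,u), (v,s,v), (v,s,x), (w,v,s), (x,v,s).

12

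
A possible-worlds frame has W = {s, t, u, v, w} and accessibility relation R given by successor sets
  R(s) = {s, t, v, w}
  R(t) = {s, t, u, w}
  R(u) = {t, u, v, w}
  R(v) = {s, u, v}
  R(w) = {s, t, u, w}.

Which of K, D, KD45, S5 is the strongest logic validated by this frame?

D

Serial (axiom D): yes — every world has a successor (e.g. s R s).
Euclidean (axiom 5): no — s R t and s R v, but not t R v.
Transitive (axiom 4): no — s R t and t R u, but not s R u.
Reflexive (axiom T): yes — every world is R-related to itself.
So F validates K, D; KD45 would additionally require R to be Euclidean and transitive. The strongest is D.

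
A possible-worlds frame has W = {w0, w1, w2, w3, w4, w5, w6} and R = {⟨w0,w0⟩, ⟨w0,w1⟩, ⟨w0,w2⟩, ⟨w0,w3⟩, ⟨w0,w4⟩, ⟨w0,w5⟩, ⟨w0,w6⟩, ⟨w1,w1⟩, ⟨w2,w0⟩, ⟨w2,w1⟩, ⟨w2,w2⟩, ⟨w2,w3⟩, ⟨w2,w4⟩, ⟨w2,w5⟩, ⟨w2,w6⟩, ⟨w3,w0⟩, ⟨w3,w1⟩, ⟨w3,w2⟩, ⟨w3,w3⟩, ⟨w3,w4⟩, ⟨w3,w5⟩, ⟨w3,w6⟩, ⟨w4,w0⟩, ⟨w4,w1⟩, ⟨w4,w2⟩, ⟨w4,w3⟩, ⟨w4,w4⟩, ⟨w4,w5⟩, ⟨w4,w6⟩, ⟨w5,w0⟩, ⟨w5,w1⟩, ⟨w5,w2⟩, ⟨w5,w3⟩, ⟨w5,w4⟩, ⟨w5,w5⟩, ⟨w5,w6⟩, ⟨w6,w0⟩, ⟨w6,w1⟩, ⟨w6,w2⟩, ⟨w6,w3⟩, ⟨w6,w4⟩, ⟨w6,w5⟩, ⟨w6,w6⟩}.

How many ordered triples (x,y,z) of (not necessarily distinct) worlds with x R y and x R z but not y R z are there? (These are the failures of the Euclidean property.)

36

Enumerating: (w0,w1,w0), (w0,w1,w2), (w0,w1,w3), (w0,w1,w4), (w0,w1,w5), (w0,w1,w6), (w2,w1,w0), (w2,w1,w2), (w2,w1,w3), (w2,w1,w4), (w2,w1,w5), (w2,w1,w6), … and 24 more.
Total: 36.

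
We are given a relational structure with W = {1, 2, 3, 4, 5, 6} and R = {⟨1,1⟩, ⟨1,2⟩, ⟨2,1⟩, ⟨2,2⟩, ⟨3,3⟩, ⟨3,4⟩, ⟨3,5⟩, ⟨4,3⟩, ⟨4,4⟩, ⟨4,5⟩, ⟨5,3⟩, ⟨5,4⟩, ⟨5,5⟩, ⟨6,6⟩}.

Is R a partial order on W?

Reflexive: yes — every world is R-related to itself.
Transitive: yes — every two-step R-path is closed by a direct edge.
Antisymmetric: no — 1 R 2 and 2 R 1 with 1 ≠ 2.
So R is not a partial order.

No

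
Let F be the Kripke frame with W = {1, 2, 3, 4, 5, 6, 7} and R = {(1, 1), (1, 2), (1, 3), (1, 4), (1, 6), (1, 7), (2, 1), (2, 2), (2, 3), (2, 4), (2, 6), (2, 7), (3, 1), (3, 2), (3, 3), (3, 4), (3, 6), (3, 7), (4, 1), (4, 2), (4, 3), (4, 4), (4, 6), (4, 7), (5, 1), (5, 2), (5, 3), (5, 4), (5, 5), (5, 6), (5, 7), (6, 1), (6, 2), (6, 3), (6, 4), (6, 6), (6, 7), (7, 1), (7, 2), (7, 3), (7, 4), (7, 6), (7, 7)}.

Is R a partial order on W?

Reflexive: yes — every world is R-related to itself.
Transitive: yes — every two-step R-path is closed by a direct edge.
Antisymmetric: no — 1 R 2 and 2 R 1 with 1 ≠ 2.
So R is not a partial order.

No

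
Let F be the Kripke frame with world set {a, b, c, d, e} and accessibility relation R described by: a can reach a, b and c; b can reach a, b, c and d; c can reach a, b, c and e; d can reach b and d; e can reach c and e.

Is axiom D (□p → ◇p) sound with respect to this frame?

Yes

Axiom D corresponds to the accessibility relation being serial.
Serial: yes — every world has a successor (e.g. a R a).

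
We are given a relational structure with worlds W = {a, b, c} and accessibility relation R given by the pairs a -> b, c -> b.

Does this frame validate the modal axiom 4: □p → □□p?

By correspondence theory, 4 is valid on a frame iff R is transitive.
Transitive: yes — every two-step R-path is closed by a direct edge.

Yes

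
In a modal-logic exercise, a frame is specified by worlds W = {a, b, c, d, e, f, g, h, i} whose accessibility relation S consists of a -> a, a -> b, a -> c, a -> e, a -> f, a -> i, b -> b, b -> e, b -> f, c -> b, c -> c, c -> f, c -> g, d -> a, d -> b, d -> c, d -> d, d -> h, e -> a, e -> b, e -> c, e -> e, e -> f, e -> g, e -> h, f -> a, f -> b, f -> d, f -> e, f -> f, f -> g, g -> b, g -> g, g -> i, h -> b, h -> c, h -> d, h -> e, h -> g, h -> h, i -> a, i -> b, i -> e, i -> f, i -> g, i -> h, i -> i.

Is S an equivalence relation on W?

No

Reflexive: yes — every world is S-related to itself.
Symmetric: no — a S b but not b S a.
Transitive: no — a S c and c S g, but not a S g.
So S is not an equivalence relation.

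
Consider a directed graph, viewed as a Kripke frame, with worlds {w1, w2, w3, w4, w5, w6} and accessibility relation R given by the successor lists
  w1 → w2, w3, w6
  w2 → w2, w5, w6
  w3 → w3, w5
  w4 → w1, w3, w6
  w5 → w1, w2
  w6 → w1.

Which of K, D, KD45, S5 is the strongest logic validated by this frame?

Serial (axiom D): yes — every world has a successor (e.g. w1 R w2).
Euclidean (axiom 5): no — w1 R w2 and w1 R w3, but not w2 R w3.
Transitive (axiom 4): no — w1 R w2 and w2 R w5, but not w1 R w5.
Reflexive (axiom T): no — w1 is not related to itself.
So F validates K, D; KD45 would additionally require R to be Euclidean and transitive. The strongest is D.

D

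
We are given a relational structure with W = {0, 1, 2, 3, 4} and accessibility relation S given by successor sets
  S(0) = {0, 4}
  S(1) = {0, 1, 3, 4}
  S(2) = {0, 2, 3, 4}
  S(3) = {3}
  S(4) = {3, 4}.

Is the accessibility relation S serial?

Serial: yes — every world has a successor (e.g. 0 S 0).

Yes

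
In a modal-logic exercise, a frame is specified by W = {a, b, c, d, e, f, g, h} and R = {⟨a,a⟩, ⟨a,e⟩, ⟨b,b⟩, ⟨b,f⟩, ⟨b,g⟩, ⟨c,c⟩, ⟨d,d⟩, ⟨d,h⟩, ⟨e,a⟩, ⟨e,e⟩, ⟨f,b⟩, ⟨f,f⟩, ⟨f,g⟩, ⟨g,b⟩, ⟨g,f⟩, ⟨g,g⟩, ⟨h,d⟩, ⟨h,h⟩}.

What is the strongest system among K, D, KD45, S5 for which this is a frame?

Serial (axiom D): yes — every world has a successor (e.g. a R a).
Euclidean (axiom 5): yes — any two successors of a common world are R-related.
Transitive (axiom 4): yes — every two-step R-path is closed by a direct edge.
Reflexive (axiom T): yes — every world is R-related to itself.
So F validates K, D, KD45, S5. The strongest is S5.

S5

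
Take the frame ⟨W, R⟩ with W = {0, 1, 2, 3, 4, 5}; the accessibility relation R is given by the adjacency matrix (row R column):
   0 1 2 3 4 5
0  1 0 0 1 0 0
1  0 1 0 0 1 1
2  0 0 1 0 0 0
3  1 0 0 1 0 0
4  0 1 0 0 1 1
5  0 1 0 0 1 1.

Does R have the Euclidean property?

Yes

Euclidean: yes — any two successors of a common world are R-related.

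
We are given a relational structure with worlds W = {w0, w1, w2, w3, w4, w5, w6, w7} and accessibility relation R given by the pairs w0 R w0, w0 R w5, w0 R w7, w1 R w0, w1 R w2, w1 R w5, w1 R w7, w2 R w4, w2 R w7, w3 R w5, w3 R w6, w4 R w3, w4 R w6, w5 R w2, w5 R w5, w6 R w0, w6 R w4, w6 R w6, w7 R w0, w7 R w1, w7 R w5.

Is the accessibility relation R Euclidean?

No

Euclidean: no — w0 R w5 and w0 R w7, but not w5 R w7.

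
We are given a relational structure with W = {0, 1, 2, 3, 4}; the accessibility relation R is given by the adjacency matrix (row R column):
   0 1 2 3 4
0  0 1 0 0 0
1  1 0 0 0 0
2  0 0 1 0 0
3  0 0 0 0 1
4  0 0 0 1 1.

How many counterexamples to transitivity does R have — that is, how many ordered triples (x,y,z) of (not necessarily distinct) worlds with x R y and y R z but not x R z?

Enumerating: (0,1,0), (1,0,1), (3,4,3).

3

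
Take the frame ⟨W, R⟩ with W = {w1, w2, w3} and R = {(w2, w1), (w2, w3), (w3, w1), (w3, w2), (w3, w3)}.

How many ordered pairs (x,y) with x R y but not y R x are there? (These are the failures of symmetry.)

Enumerating: (w2,w1), (w3,w1).

2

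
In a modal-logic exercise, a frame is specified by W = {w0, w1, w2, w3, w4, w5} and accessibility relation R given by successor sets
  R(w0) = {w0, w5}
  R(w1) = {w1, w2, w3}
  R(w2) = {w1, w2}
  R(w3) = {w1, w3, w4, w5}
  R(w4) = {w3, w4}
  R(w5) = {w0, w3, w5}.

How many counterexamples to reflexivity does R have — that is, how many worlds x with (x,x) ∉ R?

R is reflexive; there are no such worlds.

0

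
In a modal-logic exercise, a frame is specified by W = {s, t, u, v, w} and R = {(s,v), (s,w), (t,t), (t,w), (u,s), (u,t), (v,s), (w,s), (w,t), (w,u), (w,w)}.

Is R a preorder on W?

No

Reflexive: no — s is not related to itself.
Transitive: no — s R w and w R t, but not s R t.
So R is not a preorder.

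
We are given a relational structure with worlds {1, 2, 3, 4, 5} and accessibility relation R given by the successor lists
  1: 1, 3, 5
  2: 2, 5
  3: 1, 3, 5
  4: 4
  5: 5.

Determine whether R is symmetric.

No

Symmetric: no — 1 R 5 but not 5 R 1.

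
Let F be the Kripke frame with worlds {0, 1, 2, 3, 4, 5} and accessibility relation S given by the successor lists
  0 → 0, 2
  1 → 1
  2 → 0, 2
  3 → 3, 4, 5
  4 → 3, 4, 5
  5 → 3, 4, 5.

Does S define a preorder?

Reflexive: yes — every world is S-related to itself.
Transitive: yes — every two-step S-path is closed by a direct edge.
So S is a preorder.

Yes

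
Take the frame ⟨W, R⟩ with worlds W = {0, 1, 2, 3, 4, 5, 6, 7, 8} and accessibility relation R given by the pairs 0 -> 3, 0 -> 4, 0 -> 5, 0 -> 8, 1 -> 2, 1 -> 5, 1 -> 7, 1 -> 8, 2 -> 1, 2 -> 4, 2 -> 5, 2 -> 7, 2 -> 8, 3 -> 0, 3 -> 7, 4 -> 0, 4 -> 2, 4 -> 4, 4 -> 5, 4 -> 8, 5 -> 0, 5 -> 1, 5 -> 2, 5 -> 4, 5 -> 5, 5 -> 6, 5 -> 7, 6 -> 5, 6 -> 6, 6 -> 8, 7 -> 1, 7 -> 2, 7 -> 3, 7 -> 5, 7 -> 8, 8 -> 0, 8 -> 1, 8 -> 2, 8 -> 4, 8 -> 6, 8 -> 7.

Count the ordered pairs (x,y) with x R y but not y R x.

0

R is symmetric; there are no such tuples.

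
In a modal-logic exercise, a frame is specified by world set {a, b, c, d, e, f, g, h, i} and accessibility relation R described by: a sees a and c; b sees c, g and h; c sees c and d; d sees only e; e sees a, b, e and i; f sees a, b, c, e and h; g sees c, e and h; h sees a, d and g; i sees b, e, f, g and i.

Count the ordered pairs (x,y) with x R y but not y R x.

20

Enumerating: (a,c), (b,c), (b,g), (b,h), (c,d), (d,e), (e,a), (e,b), (f,a), (f,b), (f,c), (f,e), … and 8 more.
Total: 20.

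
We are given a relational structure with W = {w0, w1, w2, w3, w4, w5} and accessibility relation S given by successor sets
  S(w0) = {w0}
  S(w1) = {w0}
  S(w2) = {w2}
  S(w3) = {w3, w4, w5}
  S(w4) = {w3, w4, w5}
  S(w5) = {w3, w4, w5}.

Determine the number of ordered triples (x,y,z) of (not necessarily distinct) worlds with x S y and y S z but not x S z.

0

S is transitive; there are no such tuples.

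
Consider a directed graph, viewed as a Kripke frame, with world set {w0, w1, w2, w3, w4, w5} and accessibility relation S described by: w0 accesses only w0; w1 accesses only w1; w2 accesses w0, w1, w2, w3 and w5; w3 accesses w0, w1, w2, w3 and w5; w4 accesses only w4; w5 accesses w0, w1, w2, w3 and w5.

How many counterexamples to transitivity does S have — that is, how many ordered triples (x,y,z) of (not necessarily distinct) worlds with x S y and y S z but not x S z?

S is transitive; there are no such tuples.

0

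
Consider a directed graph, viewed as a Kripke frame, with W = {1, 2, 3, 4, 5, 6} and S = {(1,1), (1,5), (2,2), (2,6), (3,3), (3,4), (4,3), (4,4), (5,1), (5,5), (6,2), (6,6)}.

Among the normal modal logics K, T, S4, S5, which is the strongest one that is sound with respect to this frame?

S5

Reflexive (axiom T): yes — every world is S-related to itself.
Transitive (axiom 4): yes — every two-step S-path is closed by a direct edge.
Euclidean (axiom 5): yes — any two successors of a common world are S-related.
So F validates K, T, S4, S5. The strongest is S5.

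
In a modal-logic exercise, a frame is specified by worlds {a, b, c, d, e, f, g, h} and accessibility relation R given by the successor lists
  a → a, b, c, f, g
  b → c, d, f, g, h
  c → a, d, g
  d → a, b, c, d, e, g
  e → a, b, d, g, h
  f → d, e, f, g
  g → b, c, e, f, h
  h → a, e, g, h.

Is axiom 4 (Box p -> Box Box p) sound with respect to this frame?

The schema 4 characterises exactly the transitive frames.
Transitive: no — a R b and b R d, but not a R d.

No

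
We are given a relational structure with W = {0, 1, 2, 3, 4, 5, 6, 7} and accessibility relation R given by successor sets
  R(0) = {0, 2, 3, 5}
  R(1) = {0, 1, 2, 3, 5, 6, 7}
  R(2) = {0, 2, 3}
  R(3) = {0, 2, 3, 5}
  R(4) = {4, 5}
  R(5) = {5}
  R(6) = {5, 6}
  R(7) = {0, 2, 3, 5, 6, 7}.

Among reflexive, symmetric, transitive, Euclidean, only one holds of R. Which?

Reflexive: yes — every world is R-related to itself.
Symmetric: no — 0 R 5 but not 5 R 0.
Transitive: no — 2 R 0 and 0 R 5, but not 2 R 5.
Euclidean: no — 0 R 2 and 0 R 5, but not 2 R 5.
Only reflexive holds.

reflexive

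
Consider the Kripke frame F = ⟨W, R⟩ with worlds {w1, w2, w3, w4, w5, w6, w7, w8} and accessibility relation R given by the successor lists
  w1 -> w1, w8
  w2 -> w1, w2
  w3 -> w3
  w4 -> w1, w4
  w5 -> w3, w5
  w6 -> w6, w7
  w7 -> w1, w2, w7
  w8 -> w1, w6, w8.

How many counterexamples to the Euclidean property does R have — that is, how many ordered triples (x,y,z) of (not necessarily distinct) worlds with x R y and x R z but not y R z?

10

Enumerating: (w2,w1,w2), (w4,w1,w4), (w5,w3,w5), (w6,w7,w6), (w7,w1,w2), (w7,w1,w7), (w7,w2,w7), (w8,w1,w6), (w8,w6,w1), (w8,w6,w8).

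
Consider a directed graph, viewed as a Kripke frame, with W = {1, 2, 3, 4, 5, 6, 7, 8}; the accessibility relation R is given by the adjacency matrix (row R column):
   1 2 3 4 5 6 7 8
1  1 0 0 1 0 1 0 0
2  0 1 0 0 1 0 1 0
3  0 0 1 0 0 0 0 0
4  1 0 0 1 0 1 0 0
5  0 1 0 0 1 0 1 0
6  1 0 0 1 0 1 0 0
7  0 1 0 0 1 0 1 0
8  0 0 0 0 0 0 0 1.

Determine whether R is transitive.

Yes

Transitive: yes — every two-step R-path is closed by a direct edge.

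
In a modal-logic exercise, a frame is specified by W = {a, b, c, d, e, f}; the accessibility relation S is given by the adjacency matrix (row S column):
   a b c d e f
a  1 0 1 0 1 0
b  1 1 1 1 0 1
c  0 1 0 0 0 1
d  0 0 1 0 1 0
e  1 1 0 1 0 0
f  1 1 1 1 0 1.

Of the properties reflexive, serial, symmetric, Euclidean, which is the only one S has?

serial

Reflexive: no — c is not related to itself.
Serial: yes — every world has a successor (e.g. a S a).
Symmetric: no — a S c but not c S a.
Euclidean: no — a S c and a S e, but not c S e.
Only serial holds.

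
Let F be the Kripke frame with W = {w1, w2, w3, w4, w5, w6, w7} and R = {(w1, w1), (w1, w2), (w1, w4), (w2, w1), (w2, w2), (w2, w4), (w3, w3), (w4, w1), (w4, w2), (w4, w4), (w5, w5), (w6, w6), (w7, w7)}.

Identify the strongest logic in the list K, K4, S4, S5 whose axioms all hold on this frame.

Transitive (axiom 4): yes — every two-step R-path is closed by a direct edge.
Reflexive (axiom T): yes — every world is R-related to itself.
Euclidean (axiom 5): yes — any two successors of a common world are R-related.
So F validates K, K4, S4, S5. The strongest is S5.

S5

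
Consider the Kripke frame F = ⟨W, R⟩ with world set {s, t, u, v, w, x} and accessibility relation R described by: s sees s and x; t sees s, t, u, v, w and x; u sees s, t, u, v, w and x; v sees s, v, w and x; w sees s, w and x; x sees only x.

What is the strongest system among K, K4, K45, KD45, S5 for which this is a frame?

Transitive (axiom 4): yes — every two-step R-path is closed by a direct edge.
Euclidean (axiom 5): no — t R s and t R u, but not s R u.
Serial (axiom D): yes — every world has a successor (e.g. s R s).
Reflexive (axiom T): yes — every world is R-related to itself.
So F validates K, K4; K45 would additionally require R to be Euclidean. The strongest is K4.

K4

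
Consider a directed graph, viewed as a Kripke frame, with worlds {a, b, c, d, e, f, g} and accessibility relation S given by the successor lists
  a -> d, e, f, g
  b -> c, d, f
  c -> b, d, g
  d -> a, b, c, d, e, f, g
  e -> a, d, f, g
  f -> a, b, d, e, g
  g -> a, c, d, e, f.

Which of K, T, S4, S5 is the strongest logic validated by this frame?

Reflexive (axiom T): no — a is not related to itself.
Transitive (axiom 4): no — a S d and d S b, but not a S b.
Euclidean (axiom 5): no — b S c and b S f, but not c S f.
So F validates K; T would additionally require S to be reflexive. The strongest is K.

K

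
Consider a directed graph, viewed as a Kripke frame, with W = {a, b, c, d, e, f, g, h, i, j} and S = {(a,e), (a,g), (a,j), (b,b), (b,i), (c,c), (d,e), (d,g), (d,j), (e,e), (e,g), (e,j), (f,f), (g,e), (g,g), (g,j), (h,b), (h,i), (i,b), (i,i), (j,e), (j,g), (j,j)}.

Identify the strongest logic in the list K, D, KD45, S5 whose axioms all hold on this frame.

Serial (axiom D): yes — every world has a successor (e.g. a S e).
Euclidean (axiom 5): yes — any two successors of a common world are S-related.
Transitive (axiom 4): yes — every two-step S-path is closed by a direct edge.
Reflexive (axiom T): no — a is not related to itself.
So F validates K, D, KD45; S5 would additionally require S to be reflexive. The strongest is KD45.

KD45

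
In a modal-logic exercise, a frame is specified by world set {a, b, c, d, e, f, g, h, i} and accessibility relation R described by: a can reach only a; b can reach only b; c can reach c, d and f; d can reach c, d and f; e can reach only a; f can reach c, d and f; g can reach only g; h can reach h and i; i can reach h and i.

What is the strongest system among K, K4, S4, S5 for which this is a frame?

Transitive (axiom 4): yes — every two-step R-path is closed by a direct edge.
Reflexive (axiom T): no — e is not related to itself.
Euclidean (axiom 5): yes — any two successors of a common world are R-related.
So F validates K, K4; S4 would additionally require R to be reflexive. The strongest is K4.

K4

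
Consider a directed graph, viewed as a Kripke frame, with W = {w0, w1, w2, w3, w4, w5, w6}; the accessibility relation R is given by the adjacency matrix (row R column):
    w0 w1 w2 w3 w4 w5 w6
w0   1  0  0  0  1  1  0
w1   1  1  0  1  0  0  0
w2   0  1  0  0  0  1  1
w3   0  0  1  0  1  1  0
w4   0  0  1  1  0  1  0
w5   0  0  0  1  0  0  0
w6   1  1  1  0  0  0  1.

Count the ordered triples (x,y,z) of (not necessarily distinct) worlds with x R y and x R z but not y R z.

35

Enumerating: (w0,w4,w0), (w0,w4,w4), (w0,w5,w0), (w0,w5,w4), (w0,w5,w5), (w1,w0,w1), (w1,w0,w3), (w1,w3,w0), (w1,w3,w1), (w1,w3,w3), (w2,w1,w5), (w2,w1,w6), … and 23 more.
Total: 35.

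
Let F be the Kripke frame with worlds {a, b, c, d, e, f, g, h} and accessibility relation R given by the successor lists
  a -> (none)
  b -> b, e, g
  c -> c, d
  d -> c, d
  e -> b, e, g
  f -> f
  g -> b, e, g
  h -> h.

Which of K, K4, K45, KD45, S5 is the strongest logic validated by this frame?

K45

Transitive (axiom 4): yes — every two-step R-path is closed by a direct edge.
Euclidean (axiom 5): yes — any two successors of a common world are R-related.
Serial (axiom D): no — a has no R-successor.
Reflexive (axiom T): no — a is not related to itself.
So F validates K, K4, K45; KD45 would additionally require R to be serial. The strongest is K45.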